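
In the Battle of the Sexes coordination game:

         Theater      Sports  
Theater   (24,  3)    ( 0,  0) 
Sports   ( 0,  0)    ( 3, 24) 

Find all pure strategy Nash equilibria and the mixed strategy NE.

Pure NE: (Theater, Theater) and (Sports, Sports); Mixed NE: p = 0.8889, q = 0.1111

Work:
Check pure NE:
(Theater, Theater): (24, 3) - no unilateral deviation beneficial
(Sports, Sports): (3, 24) - no unilateral deviation beneficial
Mixed NE: P1 plays Theater with p = 0.8889, P2 plays Theater with q = 0.1111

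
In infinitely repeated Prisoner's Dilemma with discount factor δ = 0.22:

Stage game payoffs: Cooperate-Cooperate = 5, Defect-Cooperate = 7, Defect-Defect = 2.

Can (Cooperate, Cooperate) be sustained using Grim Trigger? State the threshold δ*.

δ* = 0.4; since δ = 0.22 < 0.4, cooperation cannot be sustained

Work:
For Grim Trigger:
Cooperate forever: 5/(1-δ)
Defect then punished: 7 + 2·δ/(1-δ)
Need: 5/(1-δ) ≥ 7 + 2·δ/(1-δ)
Solving: δ ≥ (T-R)/(T-P) = (7-5)/(7-2) = 0.4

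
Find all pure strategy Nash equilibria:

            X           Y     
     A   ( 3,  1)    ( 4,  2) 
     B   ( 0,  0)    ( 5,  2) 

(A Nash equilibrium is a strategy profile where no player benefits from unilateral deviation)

Nash equilibrium: (B, Y)

Work:
Best responses:
  P1 vs X: payoffs [3, 0] → best response A (payoff 3)
  P1 vs Y: payoffs [4, 5] → best response B (payoff 5)
  P2 vs A: payoffs [1, 2] → best response Y (payoff 2)
  P2 vs B: payoffs [0, 2] → best response Y (payoff 2)
Mutual best responses: (B,Y) → Nash equilibria.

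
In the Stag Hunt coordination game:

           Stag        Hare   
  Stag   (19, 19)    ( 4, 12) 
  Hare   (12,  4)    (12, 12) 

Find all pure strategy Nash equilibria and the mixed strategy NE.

Pure NE: (Stag, Stag) and (Hare, Hare); Mixed NE: p = 0.5333, q = 0.5333

Work:
Check pure NE:
(Stag, Stag): (19, 19) - no unilateral deviation beneficial
(Hare, Hare): (12, 12) - no unilateral deviation beneficial
Mixed NE: P1 plays Stag with p = 0.5333, P2 plays Stag with q = 0.5333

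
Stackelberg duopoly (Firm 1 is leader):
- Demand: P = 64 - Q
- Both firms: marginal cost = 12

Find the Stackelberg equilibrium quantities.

q₁* (leader) = 26.0, q₂* (follower) = 13.0

Work:
Follower's reaction: q₂ = (a - c - q₁)/2
Leader substitutes: π₁ = q₁·(a - q₁ - (a-c-q₁)/2 - c)
FOC: q₁* = (64 - 12)/2 = 26.00
Then: q₂* = (64 - 12 - 26.0)/2 = 13.00
Leader has first-mover advantage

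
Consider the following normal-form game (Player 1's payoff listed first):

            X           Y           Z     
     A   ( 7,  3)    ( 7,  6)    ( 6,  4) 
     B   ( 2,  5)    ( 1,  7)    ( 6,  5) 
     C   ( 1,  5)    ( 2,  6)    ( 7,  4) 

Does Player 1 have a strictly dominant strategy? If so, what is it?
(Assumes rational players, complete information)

No strictly dominant strategy exists for Player 1

Work:
A strategy strictly dominates another if it gives a strictly higher payoff against every opponent action. Compare each pair of P1's strategies column-by-column:
  A vs B: [7 vs 2, 7 vs 1, 6 vs 6] → A does not strictly dominate B (column Z: 6 ≤ 6)
  A vs C: [7 vs 1, 7 vs 2, 6 vs 7] → A does not strictly dominate C (column Z: 6 ≤ 7)
  B vs A: [2 vs 7, 1 vs 7, 6 vs 6] → B does not strictly dominate A (column X: 2 ≤ 7)
  B vs C: [2 vs 1, 1 vs 2, 6 vs 7] → B does not strictly dominate C (column Y: 1 ≤ 2)
  C vs A: [1 vs 7, 2 vs 7, 7 vs 6] → C does not strictly dominate A (column X: 1 ≤ 7)
  C vs B: [1 vs 2, 2 vs 1, 7 vs 6] → C does not strictly dominate B (column X: 1 ≤ 2)
No single strategy strictly dominates all others → no strictly dominant strategy.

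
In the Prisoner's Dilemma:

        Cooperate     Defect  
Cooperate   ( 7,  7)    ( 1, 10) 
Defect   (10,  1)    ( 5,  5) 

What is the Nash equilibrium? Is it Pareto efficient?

(Defect, Defect) is NE; not Pareto efficient

Work:
Defect dominates Cooperate for both players:
If P2 cooperates: Defect (10) > Cooperate (7)
If P2 defects: Defect (5) > Cooperate (1)
NE: (Defect, Defect) with payoff (5, 5)
But (Cooperate, Cooperate) = (7, 7) Pareto dominates (5, 5)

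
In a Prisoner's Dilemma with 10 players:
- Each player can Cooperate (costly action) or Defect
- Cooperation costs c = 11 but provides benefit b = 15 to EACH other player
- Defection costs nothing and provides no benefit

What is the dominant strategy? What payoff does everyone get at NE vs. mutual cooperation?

Dominant: Defect; NE payoff = 0; Coop payoff = 124

Work:
Defect dominates (saves cost c = 11, benefit to others is external)
NE: All defect → everyone gets 0
If all cooperate: each receives (9)×15 - 11 = 124
Social dilemma: 124 > 0 but NE gives 0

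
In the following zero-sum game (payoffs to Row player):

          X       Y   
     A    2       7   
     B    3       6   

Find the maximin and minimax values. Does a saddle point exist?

Maximin = 3, Minimax = 3, Saddle: True

Work:
Row minimums: [2, 3] → maximin = 3
Column maximums: [3, 7] → minimax = 3
Saddle point exists! Game value = 3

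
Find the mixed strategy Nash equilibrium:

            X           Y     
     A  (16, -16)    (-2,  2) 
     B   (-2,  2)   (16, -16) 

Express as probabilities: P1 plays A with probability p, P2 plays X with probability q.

p = 0.5, q = 0.5

Work:
Find probabilities that make opponent indifferent:
P2 chooses q to make P1 indifferent between A and B
P1 chooses p to make P2 indifferent between X and Y
Mixed NE: P1 plays (A: 0.5, B: 0.5), P2 plays (X: 0.5, Y: 0.5)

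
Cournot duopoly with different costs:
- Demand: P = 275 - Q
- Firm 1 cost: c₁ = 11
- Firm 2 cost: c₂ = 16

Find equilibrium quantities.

q₁* = 89.67, q₂* = 84.67

Work:
Reaction: q₁ = (275 - 11 - q₂)/2
Reaction: q₂ = (275 - 16 - q₁)/2
Solve simultaneously:
q₁* = (275 - 2×11 + 16)/3 = 89.67
q₂* = (275 - 2×16 + 11)/3 = 84.67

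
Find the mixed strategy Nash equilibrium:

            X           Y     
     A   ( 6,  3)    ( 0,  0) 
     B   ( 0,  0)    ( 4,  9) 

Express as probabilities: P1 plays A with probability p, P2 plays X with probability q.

p = 0.75, q = 0.4

Work:
Find probabilities that make opponent indifferent:
P2 chooses q to make P1 indifferent between A and B
P1 chooses p to make P2 indifferent between X and Y
Mixed NE: P1 plays (A: 0.75, B: 0.25), P2 plays (X: 0.4, Y: 0.6)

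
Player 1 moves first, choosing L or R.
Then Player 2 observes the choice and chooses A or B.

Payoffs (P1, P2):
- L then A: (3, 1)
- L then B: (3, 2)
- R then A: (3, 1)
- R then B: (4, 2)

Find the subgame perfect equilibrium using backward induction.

P1 plays R, P2 plays B after L and B after R; Payoff (4, 2)

Work:
Backward induction:
After L: P2 chooses B → P1 gets 3
After R: P2 chooses B → P1 gets 4
P1 chooses R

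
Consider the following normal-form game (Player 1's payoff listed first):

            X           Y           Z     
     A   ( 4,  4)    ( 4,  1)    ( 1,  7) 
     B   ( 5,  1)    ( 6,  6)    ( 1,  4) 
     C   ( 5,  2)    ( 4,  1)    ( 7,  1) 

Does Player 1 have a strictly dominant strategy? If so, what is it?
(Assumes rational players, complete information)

No strictly dominant strategy exists for Player 1

Work:
A strategy strictly dominates another if it gives a strictly higher payoff against every opponent action. Compare each pair of P1's strategies column-by-column:
  A vs B: [4 vs 5, 4 vs 6, 1 vs 1] → A does not strictly dominate B (column X: 4 ≤ 5)
  A vs C: [4 vs 5, 4 vs 4, 1 vs 7] → A does not strictly dominate C (column X: 4 ≤ 5)
  B vs A: [5 vs 4, 6 vs 4, 1 vs 1] → B does not strictly dominate A (column Z: 1 ≤ 1)
  B vs C: [5 vs 5, 6 vs 4, 1 vs 7] → B does not strictly dominate C (column X: 5 ≤ 5)
  C vs A: [5 vs 4, 4 vs 4, 7 vs 1] → C does not strictly dominate A (column Y: 4 ≤ 4)
  C vs B: [5 vs 5, 4 vs 6, 7 vs 1] → C does not strictly dominate B (column X: 5 ≤ 5)
No single strategy strictly dominates all others → no strictly dominant strategy.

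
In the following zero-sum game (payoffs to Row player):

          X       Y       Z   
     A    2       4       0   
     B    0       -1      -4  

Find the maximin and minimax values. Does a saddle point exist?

Maximin = 0, Minimax = 0, Saddle: True

Work:
Row minimums: [0, -4] → maximin = 0
Column maximums: [2, 4, 0] → minimax = 0
Saddle point exists! Game value = 0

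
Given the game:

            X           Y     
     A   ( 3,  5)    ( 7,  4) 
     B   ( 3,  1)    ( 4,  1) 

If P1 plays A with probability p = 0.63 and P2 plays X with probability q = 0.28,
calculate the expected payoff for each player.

E[P1] = 5.0808, E[P2] = 3.0664

Work:
E[P1] = p·q·π₁(A,X) + p·(1-q)·π₁(A,Y) + (1-p)·q·π₁(B,X) + (1-p)·(1-q)·π₁(B,Y)
= 0.63·0.28·3 + 0.63·0.72·7 + 0.37·0.28·3 + 0.37·0.72·4
= 5.0808

E[P2] = 3.0664 (similar calculation)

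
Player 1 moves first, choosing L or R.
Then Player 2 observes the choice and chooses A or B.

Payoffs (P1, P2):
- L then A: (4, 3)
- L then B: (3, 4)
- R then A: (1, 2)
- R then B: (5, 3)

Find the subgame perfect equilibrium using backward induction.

P1 plays R, P2 plays B after L and B after R; Payoff (5, 3)

Work:
Backward induction:
After L: P2 chooses B → P1 gets 3
After R: P2 chooses B → P1 gets 5
P1 chooses R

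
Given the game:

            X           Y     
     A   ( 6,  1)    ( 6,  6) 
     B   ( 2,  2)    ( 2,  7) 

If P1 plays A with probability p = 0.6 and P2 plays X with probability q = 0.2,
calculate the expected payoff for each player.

E[P1] = 4.4, E[P2] = 5.4

Work:
E[P1] = p·q·π₁(A,X) + p·(1-q)·π₁(A,Y) + (1-p)·q·π₁(B,X) + (1-p)·(1-q)·π₁(B,Y)
= 0.6·0.2·6 + 0.6·0.8·6 + 0.4·0.2·2 + 0.4·0.8·2
= 4.4

E[P2] = 5.4 (similar calculation)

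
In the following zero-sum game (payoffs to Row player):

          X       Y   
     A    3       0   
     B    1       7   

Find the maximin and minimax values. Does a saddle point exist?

Maximin = 1, Minimax = 3, Saddle: False

Work:
Row minimums: [0, 1] → maximin = 1
Column maximums: [3, 7] → minimax = 3
No saddle point (maximin ≠ minimax). Mixed strategy needed.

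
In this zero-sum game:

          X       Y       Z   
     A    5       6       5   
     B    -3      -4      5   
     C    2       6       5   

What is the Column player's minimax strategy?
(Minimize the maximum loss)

Column should play X or Z (all achieve the minimum), value = 5

Work:
Column player minimizes Row's maximum payoff:
Column X: max payoff to Row = 5
Column Y: max payoff to Row = 6
Column Z: max payoff to Row = 5
Minimum is 5, achieved by columns X, Z (tied).
Each of X or Z is a minimax strategy.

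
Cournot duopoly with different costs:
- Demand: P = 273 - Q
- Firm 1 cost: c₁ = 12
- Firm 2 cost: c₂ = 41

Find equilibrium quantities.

q₁* = 96.67, q₂* = 67.67

Work:
Reaction: q₁ = (273 - 12 - q₂)/2
Reaction: q₂ = (273 - 41 - q₁)/2
Solve simultaneously:
q₁* = (273 - 2×12 + 41)/3 = 96.67
q₂* = (273 - 2×41 + 12)/3 = 67.67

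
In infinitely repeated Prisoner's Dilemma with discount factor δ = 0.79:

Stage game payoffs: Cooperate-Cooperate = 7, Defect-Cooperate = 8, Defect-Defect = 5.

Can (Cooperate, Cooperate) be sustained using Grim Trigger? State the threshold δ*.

δ* = 0.3333; since δ = 0.79 ≥ 0.3333, cooperation can be sustained

Work:
For Grim Trigger:
Cooperate forever: 7/(1-δ)
Defect then punished: 8 + 5·δ/(1-δ)
Need: 7/(1-δ) ≥ 8 + 5·δ/(1-δ)
Solving: δ ≥ (T-R)/(T-P) = (8-7)/(8-5) = 0.3333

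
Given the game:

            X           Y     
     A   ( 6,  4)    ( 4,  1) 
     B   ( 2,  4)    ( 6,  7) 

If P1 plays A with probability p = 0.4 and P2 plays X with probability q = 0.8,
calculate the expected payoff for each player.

E[P1] = 3.92, E[P2] = 4.12

Work:
E[P1] = p·q·π₁(A,X) + p·(1-q)·π₁(A,Y) + (1-p)·q·π₁(B,X) + (1-p)·(1-q)·π₁(B,Y)
= 0.4·0.8·6 + 0.4·0.2·4 + 0.6·0.8·2 + 0.6·0.2·6
= 3.92

E[P2] = 4.12 (similar calculation)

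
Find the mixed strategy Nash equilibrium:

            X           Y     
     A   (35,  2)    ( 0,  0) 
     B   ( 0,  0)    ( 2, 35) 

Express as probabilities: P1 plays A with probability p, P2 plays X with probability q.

p = 0.9459, q = 0.0541

Work:
Find probabilities that make opponent indifferent:
P2 chooses q to make P1 indifferent between A and B
P1 chooses p to make P2 indifferent between X and Y
Mixed NE: P1 plays (A: 0.9459, B: 0.0541), P2 plays (X: 0.0541, Y: 0.9459)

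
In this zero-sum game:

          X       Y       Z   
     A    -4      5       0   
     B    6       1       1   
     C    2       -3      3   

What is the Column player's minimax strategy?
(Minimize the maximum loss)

Column should play Z, value = 3

Work:
Column player minimizes Row's maximum payoff:
Column X: max payoff to Row = 6
Column Y: max payoff to Row = 5
Column Z: max payoff to Row = 3
Minimum is 3, achieved by column Z.
Minimax strategy: Z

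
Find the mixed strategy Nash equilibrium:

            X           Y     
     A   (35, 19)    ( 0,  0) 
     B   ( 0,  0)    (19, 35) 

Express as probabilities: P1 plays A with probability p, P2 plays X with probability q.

p = 0.6481, q = 0.3519

Work:
Find probabilities that make opponent indifferent:
P2 chooses q to make P1 indifferent between A and B
P1 chooses p to make P2 indifferent between X and Y
Mixed NE: P1 plays (A: 0.6481, B: 0.3519), P2 plays (X: 0.3519, Y: 0.6481)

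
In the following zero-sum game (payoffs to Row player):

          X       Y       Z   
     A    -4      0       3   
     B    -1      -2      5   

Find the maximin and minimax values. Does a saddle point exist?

Maximin = -2, Minimax = -1, Saddle: False

Work:
Row minimums: [-4, -2] → maximin = -2
Column maximums: [-1, 0, 5] → minimax = -1
No saddle point (maximin ≠ minimax). Mixed strategy needed.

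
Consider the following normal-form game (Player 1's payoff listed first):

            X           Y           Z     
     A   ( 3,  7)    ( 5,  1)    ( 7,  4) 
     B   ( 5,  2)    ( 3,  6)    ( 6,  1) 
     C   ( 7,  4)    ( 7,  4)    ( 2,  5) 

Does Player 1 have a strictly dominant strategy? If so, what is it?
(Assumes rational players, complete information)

No strictly dominant strategy exists for Player 1

Work:
A strategy strictly dominates another if it gives a strictly higher payoff against every opponent action. Compare each pair of P1's strategies column-by-column:
  A vs B: [3 vs 5, 5 vs 3, 7 vs 6] → A does not strictly dominate B (column X: 3 ≤ 5)
  A vs C: [3 vs 7, 5 vs 7, 7 vs 2] → A does not strictly dominate C (column X: 3 ≤ 7)
  B vs A: [5 vs 3, 3 vs 5, 6 vs 7] → B does not strictly dominate A (column Y: 3 ≤ 5)
  B vs C: [5 vs 7, 3 vs 7, 6 vs 2] → B does not strictly dominate C (column X: 5 ≤ 7)
  C vs A: [7 vs 3, 7 vs 5, 2 vs 7] → C does not strictly dominate A (column Z: 2 ≤ 7)
  C vs B: [7 vs 5, 7 vs 3, 2 vs 6] → C does not strictly dominate B (column Z: 2 ≤ 6)
No single strategy strictly dominates all others → no strictly dominant strategy.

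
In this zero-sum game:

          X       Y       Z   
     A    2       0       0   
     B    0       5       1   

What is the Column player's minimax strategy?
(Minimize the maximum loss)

Column should play Z, value = 1

Work:
Column player minimizes Row's maximum payoff:
Column X: max payoff to Row = 2
Column Y: max payoff to Row = 5
Column Z: max payoff to Row = 1
Minimum is 1, achieved by column Z.
Minimax strategy: Z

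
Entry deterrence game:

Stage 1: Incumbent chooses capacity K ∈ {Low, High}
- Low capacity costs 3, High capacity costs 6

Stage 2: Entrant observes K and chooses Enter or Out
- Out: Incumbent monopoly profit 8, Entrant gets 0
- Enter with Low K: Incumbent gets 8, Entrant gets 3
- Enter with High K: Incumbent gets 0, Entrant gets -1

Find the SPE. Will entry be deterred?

SPE: (Low, Enter|Low, Out|High); Entry not deterred. Incumbent net profit = 5, Entrant gets 3

Work:
After Low K: Entrant enters (3 > 0)
After High K: Entrant stays out (-1 < 0)
Incumbent: Low → 8−3=5, High → 8−6=2
Incumbent chooses Low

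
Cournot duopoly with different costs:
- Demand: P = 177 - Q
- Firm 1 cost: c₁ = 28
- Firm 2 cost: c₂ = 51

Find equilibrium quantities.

q₁* = 57.33, q₂* = 34.33

Work:
Reaction: q₁ = (177 - 28 - q₂)/2
Reaction: q₂ = (177 - 51 - q₁)/2
Solve simultaneously:
q₁* = (177 - 2×28 + 51)/3 = 57.33
q₂* = (177 - 2×51 + 28)/3 = 34.33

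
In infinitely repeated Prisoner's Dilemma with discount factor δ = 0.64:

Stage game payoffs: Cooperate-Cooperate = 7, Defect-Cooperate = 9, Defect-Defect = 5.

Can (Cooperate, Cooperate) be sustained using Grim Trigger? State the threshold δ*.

δ* = 0.5; since δ = 0.64 ≥ 0.5, cooperation can be sustained

Work:
For Grim Trigger:
Cooperate forever: 7/(1-δ)
Defect then punished: 9 + 5·δ/(1-δ)
Need: 7/(1-δ) ≥ 9 + 5·δ/(1-δ)
Solving: δ ≥ (T-R)/(T-P) = (9-7)/(9-5) = 0.5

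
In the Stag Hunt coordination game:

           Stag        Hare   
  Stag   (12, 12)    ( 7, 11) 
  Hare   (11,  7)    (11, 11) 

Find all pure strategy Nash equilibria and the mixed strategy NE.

Pure NE: (Stag, Stag) and (Hare, Hare); Mixed NE: p = 0.8, q = 0.8

Work:
Check pure NE:
(Stag, Stag): (12, 12) - no unilateral deviation beneficial
(Hare, Hare): (11, 11) - no unilateral deviation beneficial
Mixed NE: P1 plays Stag with p = 0.8, P2 plays Stag with q = 0.8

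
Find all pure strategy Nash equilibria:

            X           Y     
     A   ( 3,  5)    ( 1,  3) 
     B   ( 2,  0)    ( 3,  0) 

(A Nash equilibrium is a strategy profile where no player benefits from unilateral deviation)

Nash equilibrium: (A, X), (B, Y)

Work:
Best responses:
  P1 vs X: payoffs [3, 2] → best response A (payoff 3)
  P1 vs Y: payoffs [1, 3] → best response B (payoff 3)
  P2 vs A: payoffs [5, 3] → best response X (payoff 5)
  P2 vs B: payoffs [0, 0] → best response X/Y (payoff 0)
Mutual best responses: (A,X), (B,Y) → Nash equilibria.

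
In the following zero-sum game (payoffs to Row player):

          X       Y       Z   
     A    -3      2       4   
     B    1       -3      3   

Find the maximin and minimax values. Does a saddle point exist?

Maximin = -3, Minimax = 1, Saddle: False

Work:
Row minimums: [-3, -3] → maximin = -3
Column maximums: [1, 2, 4] → minimax = 1
No saddle point (maximin ≠ minimax). Mixed strategy needed.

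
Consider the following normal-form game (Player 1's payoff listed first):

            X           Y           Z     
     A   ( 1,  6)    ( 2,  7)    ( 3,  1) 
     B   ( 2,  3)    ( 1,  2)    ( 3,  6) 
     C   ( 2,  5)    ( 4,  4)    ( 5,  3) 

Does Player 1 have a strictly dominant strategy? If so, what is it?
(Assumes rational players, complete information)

No strictly dominant strategy exists for Player 1

Work:
A strategy strictly dominates another if it gives a strictly higher payoff against every opponent action. Compare each pair of P1's strategies column-by-column:
  A vs B: [1 vs 2, 2 vs 1, 3 vs 3] → A does not strictly dominate B (column X: 1 ≤ 2)
  A vs C: [1 vs 2, 2 vs 4, 3 vs 5] → A does not strictly dominate C (column X: 1 ≤ 2)
  B vs A: [2 vs 1, 1 vs 2, 3 vs 3] → B does not strictly dominate A (column Y: 1 ≤ 2)
  B vs C: [2 vs 2, 1 vs 4, 3 vs 5] → B does not strictly dominate C (column X: 2 ≤ 2)
  C vs A: [2 vs 1, 4 vs 2, 5 vs 3] → C strictly dominates A
  C vs B: [2 vs 2, 4 vs 1, 5 vs 3] → C does not strictly dominate B (column X: 2 ≤ 2)
No single strategy strictly dominates all others → no strictly dominant strategy.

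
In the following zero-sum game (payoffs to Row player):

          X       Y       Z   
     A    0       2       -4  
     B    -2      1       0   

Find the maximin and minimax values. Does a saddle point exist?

Maximin = -2, Minimax = 0, Saddle: False

Work:
Row minimums: [-4, -2] → maximin = -2
Column maximums: [0, 2, 0] → minimax = 0
No saddle point (maximin ≠ minimax). Mixed strategy needed.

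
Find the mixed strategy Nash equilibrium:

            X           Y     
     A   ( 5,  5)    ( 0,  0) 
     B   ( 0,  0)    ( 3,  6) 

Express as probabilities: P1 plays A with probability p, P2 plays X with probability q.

p = 0.5455, q = 0.375

Work:
Find probabilities that make opponent indifferent:
P2 chooses q to make P1 indifferent between A and B
P1 chooses p to make P2 indifferent between X and Y
Mixed NE: P1 plays (A: 0.5455, B: 0.4545), P2 plays (X: 0.375, Y: 0.625)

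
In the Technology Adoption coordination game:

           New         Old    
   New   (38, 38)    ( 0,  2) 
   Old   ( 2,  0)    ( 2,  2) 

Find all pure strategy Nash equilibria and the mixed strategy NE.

Pure NE: (New, New) and (Old, Old); Mixed NE: p = 0.0526, q = 0.0526

Work:
Check pure NE:
(New, New): (38, 38) - no unilateral deviation beneficial
(Old, Old): (2, 2) - no unilateral deviation beneficial
Mixed NE: P1 plays New with p = 0.0526, P2 plays New with q = 0.0526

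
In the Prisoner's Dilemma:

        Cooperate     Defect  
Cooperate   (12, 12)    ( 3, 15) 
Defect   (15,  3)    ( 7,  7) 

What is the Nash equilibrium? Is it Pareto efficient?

(Defect, Defect) is NE; not Pareto efficient

Work:
Defect dominates Cooperate for both players:
If P2 cooperates: Defect (15) > Cooperate (12)
If P2 defects: Defect (7) > Cooperate (3)
NE: (Defect, Defect) with payoff (7, 7)
But (Cooperate, Cooperate) = (12, 12) Pareto dominates (7, 7)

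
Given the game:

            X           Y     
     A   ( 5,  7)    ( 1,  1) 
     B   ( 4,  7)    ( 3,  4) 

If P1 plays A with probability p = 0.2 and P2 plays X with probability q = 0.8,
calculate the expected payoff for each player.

E[P1] = 3.88, E[P2] = 6.28

Work:
E[P1] = p·q·π₁(A,X) + p·(1-q)·π₁(A,Y) + (1-p)·q·π₁(B,X) + (1-p)·(1-q)·π₁(B,Y)
= 0.2·0.8·5 + 0.2·0.2·1 + 0.8·0.8·4 + 0.8·0.2·3
= 3.88

E[P2] = 6.28 (similar calculation)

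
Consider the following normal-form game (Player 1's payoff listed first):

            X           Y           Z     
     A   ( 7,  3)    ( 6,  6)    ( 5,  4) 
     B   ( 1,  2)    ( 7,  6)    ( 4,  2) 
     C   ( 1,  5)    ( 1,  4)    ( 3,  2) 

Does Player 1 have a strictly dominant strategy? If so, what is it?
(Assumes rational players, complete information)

No strictly dominant strategy exists for Player 1

Work:
A strategy strictly dominates another if it gives a strictly higher payoff against every opponent action. Compare each pair of P1's strategies column-by-column:
  A vs B: [7 vs 1, 6 vs 7, 5 vs 4] → A does not strictly dominate B (column Y: 6 ≤ 7)
  A vs C: [7 vs 1, 6 vs 1, 5 vs 3] → A strictly dominates C
  B vs A: [1 vs 7, 7 vs 6, 4 vs 5] → B does not strictly dominate A (column X: 1 ≤ 7)
  B vs C: [1 vs 1, 7 vs 1, 4 vs 3] → B does not strictly dominate C (column X: 1 ≤ 1)
  C vs A: [1 vs 7, 1 vs 6, 3 vs 5] → C does not strictly dominate A (column X: 1 ≤ 7)
  C vs B: [1 vs 1, 1 vs 7, 3 vs 4] → C does not strictly dominate B (column X: 1 ≤ 1)
No single strategy strictly dominates all others → no strictly dominant strategy.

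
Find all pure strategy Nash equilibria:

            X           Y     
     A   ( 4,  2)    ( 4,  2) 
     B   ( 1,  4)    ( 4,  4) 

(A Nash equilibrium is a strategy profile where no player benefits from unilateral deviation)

Nash equilibrium: (A, X), (A, Y), (B, Y)

Work:
Best responses:
  P1 vs X: payoffs [4, 1] → best response A (payoff 4)
  P1 vs Y: payoffs [4, 4] → best response A/B (payoff 4)
  P2 vs A: payoffs [2, 2] → best response X/Y (payoff 2)
  P2 vs B: payoffs [4, 4] → best response X/Y (payoff 4)
Mutual best responses: (A,X), (A,Y), (B,Y) → Nash equilibria.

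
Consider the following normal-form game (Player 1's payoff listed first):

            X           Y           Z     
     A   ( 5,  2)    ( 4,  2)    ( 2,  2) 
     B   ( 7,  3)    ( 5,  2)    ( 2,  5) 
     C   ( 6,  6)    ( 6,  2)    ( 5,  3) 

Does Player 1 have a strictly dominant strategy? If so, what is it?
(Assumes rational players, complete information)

No strictly dominant strategy exists for Player 1

Work:
A strategy strictly dominates another if it gives a strictly higher payoff against every opponent action. Compare each pair of P1's strategies column-by-column:
  A vs B: [5 vs 7, 4 vs 5, 2 vs 2] → A does not strictly dominate B (column X: 5 ≤ 7)
  A vs C: [5 vs 6, 4 vs 6, 2 vs 5] → A does not strictly dominate C (column X: 5 ≤ 6)
  B vs A: [7 vs 5, 5 vs 4, 2 vs 2] → B does not strictly dominate A (column Z: 2 ≤ 2)
  B vs C: [7 vs 6, 5 vs 6, 2 vs 5] → B does not strictly dominate C (column Y: 5 ≤ 6)
  C vs A: [6 vs 5, 6 vs 4, 5 vs 2] → C strictly dominates A
  C vs B: [6 vs 7, 6 vs 5, 5 vs 2] → C does not strictly dominate B (column X: 6 ≤ 7)
No single strategy strictly dominates all others → no strictly dominant strategy.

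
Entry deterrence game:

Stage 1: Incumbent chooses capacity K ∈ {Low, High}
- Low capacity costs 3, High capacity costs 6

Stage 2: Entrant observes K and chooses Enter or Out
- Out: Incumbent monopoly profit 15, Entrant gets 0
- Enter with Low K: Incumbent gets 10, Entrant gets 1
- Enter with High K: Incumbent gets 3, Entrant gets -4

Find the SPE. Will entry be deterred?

SPE: (High, Enter|Low, Out|High); Entry deterred. Incumbent net profit = 9

Work:
After Low K: Entrant enters (1 > 0)
After High K: Entrant stays out (-4 < 0)
Incumbent: Low → 10−3=7, High → 15−6=9
Incumbent chooses High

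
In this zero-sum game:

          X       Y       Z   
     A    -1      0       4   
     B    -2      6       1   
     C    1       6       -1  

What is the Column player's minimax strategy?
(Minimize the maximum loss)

Column should play X, value = 1

Work:
Column player minimizes Row's maximum payoff:
Column X: max payoff to Row = 1
Column Y: max payoff to Row = 6
Column Z: max payoff to Row = 4
Minimum is 1, achieved by column X.
Minimax strategy: X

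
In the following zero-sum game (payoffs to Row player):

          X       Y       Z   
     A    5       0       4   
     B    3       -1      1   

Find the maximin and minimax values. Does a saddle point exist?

Maximin = 0, Minimax = 0, Saddle: True

Work:
Row minimums: [0, -1] → maximin = 0
Column maximums: [5, 0, 4] → minimax = 0
Saddle point exists! Game value = 0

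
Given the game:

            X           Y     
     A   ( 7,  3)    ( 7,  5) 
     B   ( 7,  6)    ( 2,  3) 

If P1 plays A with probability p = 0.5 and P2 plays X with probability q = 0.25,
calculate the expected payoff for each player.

E[P1] = 5.125, E[P2] = 4.125

Work:
E[P1] = p·q·π₁(A,X) + p·(1-q)·π₁(A,Y) + (1-p)·q·π₁(B,X) + (1-p)·(1-q)·π₁(B,Y)
= 0.5·0.25·7 + 0.5·0.75·7 + 0.5·0.25·7 + 0.5·0.75·2
= 5.125

E[P2] = 4.125 (similar calculation)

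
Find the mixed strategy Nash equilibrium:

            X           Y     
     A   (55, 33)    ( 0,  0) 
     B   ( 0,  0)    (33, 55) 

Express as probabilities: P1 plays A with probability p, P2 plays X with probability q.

p = 0.625, q = 0.375

Work:
Find probabilities that make opponent indifferent:
P2 chooses q to make P1 indifferent between A and B
P1 chooses p to make P2 indifferent between X and Y
Mixed NE: P1 plays (A: 0.625, B: 0.375), P2 plays (X: 0.375, Y: 0.625)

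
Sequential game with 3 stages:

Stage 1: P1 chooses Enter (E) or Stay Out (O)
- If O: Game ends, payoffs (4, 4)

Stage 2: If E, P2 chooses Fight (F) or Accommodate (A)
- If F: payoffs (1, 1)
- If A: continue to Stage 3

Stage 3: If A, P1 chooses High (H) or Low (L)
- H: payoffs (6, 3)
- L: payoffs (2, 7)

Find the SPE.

SPE: (E, A, H); Outcome (6, 3)

Work:
Stage 3: P1 chooses H (6 vs 2)
Stage 2: P2: F->1, A->3 (anticipating H). Choose A
Stage 1: P1: O->4, E->6 (anticipating A, H). Choose E
SPE path: E -> A -> H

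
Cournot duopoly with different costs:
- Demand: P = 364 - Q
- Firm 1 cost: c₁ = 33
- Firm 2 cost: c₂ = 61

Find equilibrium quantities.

q₁* = 119.67, q₂* = 91.67

Work:
Reaction: q₁ = (364 - 33 - q₂)/2
Reaction: q₂ = (364 - 61 - q₁)/2
Solve simultaneously:
q₁* = (364 - 2×33 + 61)/3 = 119.67
q₂* = (364 - 2×61 + 33)/3 = 91.67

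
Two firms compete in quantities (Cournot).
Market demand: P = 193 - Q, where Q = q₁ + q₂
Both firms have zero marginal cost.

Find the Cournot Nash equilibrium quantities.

q₁* = q₂* = 64.33; P* = 64.33

Work:
Profit: π_i = P·q_i = (a - q_i - q_j)·q_i
FOC: ∂π_i/∂q_i = a - 2q_i - q_j = 0
Reaction function: q_i = (193 - q_j)/2
Symmetry: q* = 193/3 = 64.33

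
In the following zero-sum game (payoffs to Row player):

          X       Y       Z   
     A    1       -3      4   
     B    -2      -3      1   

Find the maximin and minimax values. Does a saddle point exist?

Maximin = -3, Minimax = -3, Saddle: True

Work:
Row minimums: [-3, -3] → maximin = -3
Column maximums: [1, -3, 4] → minimax = -3
Saddle point exists! Game value = -3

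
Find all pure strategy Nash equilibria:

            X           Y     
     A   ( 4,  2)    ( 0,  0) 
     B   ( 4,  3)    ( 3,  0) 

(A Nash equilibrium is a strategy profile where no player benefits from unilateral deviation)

Nash equilibrium: (A, X), (B, X)

Work:
Best responses:
  P1 vs X: payoffs [4, 4] → best response A/B (payoff 4)
  P1 vs Y: payoffs [0, 3] → best response B (payoff 3)
  P2 vs A: payoffs [2, 0] → best response X (payoff 2)
  P2 vs B: payoffs [3, 0] → best response X (payoff 3)
Mutual best responses: (A,X), (B,X) → Nash equilibria.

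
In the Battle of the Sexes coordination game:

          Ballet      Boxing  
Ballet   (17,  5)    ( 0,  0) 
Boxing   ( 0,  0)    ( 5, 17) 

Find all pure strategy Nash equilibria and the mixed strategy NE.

Pure NE: (Ballet, Ballet) and (Boxing, Boxing); Mixed NE: p = 0.7727, q = 0.2273

Work:
Check pure NE:
(Ballet, Ballet): (17, 5) - no unilateral deviation beneficial
(Boxing, Boxing): (5, 17) - no unilateral deviation beneficial
Mixed NE: P1 plays Ballet with p = 0.7727, P2 plays Ballet with q = 0.2273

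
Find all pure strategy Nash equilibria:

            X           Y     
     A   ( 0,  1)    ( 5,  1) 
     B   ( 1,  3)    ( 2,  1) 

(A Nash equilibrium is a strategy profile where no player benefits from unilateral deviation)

Nash equilibrium: (A, Y), (B, X)

Work:
Best responses:
  P1 vs X: payoffs [0, 1] → best response B (payoff 1)
  P1 vs Y: payoffs [5, 2] → best response A (payoff 5)
  P2 vs A: payoffs [1, 1] → best response X/Y (payoff 1)
  P2 vs B: payoffs [3, 1] → best response X (payoff 3)
Mutual best responses: (A,Y), (B,X) → Nash equilibria.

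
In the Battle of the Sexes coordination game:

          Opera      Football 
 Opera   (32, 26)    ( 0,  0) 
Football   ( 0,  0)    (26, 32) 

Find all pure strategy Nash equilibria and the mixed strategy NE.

Pure NE: (Opera, Opera) and (Football, Football); Mixed NE: p = 0.5517, q = 0.4483

Work:
Check pure NE:
(Opera, Opera): (32, 26) - no unilateral deviation beneficial
(Football, Football): (26, 32) - no unilateral deviation beneficial
Mixed NE: P1 plays Opera with p = 0.5517, P2 plays Opera with q = 0.4483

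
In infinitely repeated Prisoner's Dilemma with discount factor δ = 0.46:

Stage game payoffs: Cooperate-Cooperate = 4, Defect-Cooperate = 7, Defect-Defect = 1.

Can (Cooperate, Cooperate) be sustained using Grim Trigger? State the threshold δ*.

δ* = 0.5; since δ = 0.46 < 0.5, cooperation cannot be sustained

Work:
For Grim Trigger:
Cooperate forever: 4/(1-δ)
Defect then punished: 7 + 1·δ/(1-δ)
Need: 4/(1-δ) ≥ 7 + 1·δ/(1-δ)
Solving: δ ≥ (T-R)/(T-P) = (7-4)/(7-1) = 0.5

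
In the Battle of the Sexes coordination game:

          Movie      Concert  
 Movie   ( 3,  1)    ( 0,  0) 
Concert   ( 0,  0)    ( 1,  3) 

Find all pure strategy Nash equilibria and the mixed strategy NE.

Pure NE: (Movie, Movie) and (Concert, Concert); Mixed NE: p = 0.75, q = 0.25

Work:
Check pure NE:
(Movie, Movie): (3, 1) - no unilateral deviation beneficial
(Concert, Concert): (1, 3) - no unilateral deviation beneficial
Mixed NE: P1 plays Movie with p = 0.75, P2 plays Movie with q = 0.25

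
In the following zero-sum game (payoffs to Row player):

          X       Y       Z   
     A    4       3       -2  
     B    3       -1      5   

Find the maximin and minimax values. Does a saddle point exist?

Maximin = -1, Minimax = 3, Saddle: False

Work:
Row minimums: [-2, -1] → maximin = -1
Column maximums: [4, 3, 5] → minimax = 3
No saddle point (maximin ≠ minimax). Mixed strategy needed.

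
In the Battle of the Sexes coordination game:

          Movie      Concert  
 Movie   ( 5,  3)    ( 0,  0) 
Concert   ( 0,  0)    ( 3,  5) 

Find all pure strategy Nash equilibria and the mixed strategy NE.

Pure NE: (Movie, Movie) and (Concert, Concert); Mixed NE: p = 0.625, q = 0.375

Work:
Check pure NE:
(Movie, Movie): (5, 3) - no unilateral deviation beneficial
(Concert, Concert): (3, 5) - no unilateral deviation beneficial
Mixed NE: P1 plays Movie with p = 0.625, P2 plays Movie with q = 0.375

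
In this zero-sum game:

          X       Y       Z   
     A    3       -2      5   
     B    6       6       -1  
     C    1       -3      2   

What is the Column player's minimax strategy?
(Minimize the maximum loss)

Column should play Z, value = 5

Work:
Column player minimizes Row's maximum payoff:
Column X: max payoff to Row = 6
Column Y: max payoff to Row = 6
Column Z: max payoff to Row = 5
Minimum is 5, achieved by column Z.
Minimax strategy: Z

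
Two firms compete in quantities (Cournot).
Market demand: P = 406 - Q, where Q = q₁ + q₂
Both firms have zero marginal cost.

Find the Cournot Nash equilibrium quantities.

q₁* = q₂* = 135.33; P* = 135.33

Work:
Profit: π_i = P·q_i = (a - q_i - q_j)·q_i
FOC: ∂π_i/∂q_i = a - 2q_i - q_j = 0
Reaction function: q_i = (406 - q_j)/2
Symmetry: q* = 406/3 = 135.33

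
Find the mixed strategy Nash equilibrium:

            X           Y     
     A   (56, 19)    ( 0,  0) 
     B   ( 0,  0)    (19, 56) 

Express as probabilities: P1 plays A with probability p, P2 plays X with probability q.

p = 0.7467, q = 0.2533

Work:
Find probabilities that make opponent indifferent:
P2 chooses q to make P1 indifferent between A and B
P1 chooses p to make P2 indifferent between X and Y
Mixed NE: P1 plays (A: 0.7467, B: 0.2533), P2 plays (X: 0.2533, Y: 0.7467)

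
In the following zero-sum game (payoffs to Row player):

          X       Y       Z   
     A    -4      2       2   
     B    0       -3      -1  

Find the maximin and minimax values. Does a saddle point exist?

Maximin = -3, Minimax = 0, Saddle: False

Work:
Row minimums: [-4, -3] → maximin = -3
Column maximums: [0, 2, 2] → minimax = 0
No saddle point (maximin ≠ minimax). Mixed strategy needed.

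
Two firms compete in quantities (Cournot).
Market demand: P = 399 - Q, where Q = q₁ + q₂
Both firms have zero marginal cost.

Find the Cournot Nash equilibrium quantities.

q₁* = q₂* = 133.0; P* = 133.0

Work:
Profit: π_i = P·q_i = (a - q_i - q_j)·q_i
FOC: ∂π_i/∂q_i = a - 2q_i - q_j = 0
Reaction function: q_i = (399 - q_j)/2
Symmetry: q* = 399/3 = 133.0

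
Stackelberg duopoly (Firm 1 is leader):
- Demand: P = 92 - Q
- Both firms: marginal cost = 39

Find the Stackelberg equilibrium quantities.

q₁* (leader) = 26.5, q₂* (follower) = 13.25

Work:
Follower's reaction: q₂ = (a - c - q₁)/2
Leader substitutes: π₁ = q₁·(a - q₁ - (a-c-q₁)/2 - c)
FOC: q₁* = (92 - 39)/2 = 26.50
Then: q₂* = (92 - 39 - 26.5)/2 = 13.25
Leader has first-mover advantage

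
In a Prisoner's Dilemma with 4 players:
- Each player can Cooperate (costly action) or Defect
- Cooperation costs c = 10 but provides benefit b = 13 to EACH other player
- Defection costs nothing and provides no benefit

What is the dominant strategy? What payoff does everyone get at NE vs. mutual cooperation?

Dominant: Defect; NE payoff = 0; Coop payoff = 29

Work:
Defect dominates (saves cost c = 10, benefit to others is external)
NE: All defect → everyone gets 0
If all cooperate: each receives (3)×13 - 10 = 29
Social dilemma: 29 > 0 but NE gives 0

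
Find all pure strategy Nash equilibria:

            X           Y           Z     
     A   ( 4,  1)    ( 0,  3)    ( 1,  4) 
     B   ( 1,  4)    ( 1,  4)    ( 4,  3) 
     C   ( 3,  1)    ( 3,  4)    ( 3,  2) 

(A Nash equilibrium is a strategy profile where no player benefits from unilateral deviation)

Nash equilibrium: (C, Y)

Work:
Best responses:
  P1 vs X: payoffs [4, 1, 3] → best response A (payoff 4)
  P1 vs Y: payoffs [0, 1, 3] → best response C (payoff 3)
  P1 vs Z: payoffs [1, 4, 3] → best response B (payoff 4)
  P2 vs A: payoffs [1, 3, 4] → best response Z (payoff 4)
  P2 vs B: payoffs [4, 4, 3] → best response X/Y (payoff 4)
  P2 vs C: payoffs [1, 4, 2] → best response Y (payoff 4)
Mutual best responses: (C,Y) → Nash equilibria.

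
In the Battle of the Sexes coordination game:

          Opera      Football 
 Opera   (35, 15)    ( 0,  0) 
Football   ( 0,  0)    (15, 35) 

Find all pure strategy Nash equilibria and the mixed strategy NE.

Pure NE: (Opera, Opera) and (Football, Football); Mixed NE: p = 0.7, q = 0.3

Work:
Check pure NE:
(Opera, Opera): (35, 15) - no unilateral deviation beneficial
(Football, Football): (15, 35) - no unilateral deviation beneficial
Mixed NE: P1 plays Opera with p = 0.7, P2 plays Opera with q = 0.3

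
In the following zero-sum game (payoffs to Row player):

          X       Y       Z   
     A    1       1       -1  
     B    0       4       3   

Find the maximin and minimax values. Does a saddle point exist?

Maximin = 0, Minimax = 1, Saddle: False

Work:
Row minimums: [-1, 0] → maximin = 0
Column maximums: [1, 4, 3] → minimax = 1
No saddle point (maximin ≠ minimax). Mixed strategy needed.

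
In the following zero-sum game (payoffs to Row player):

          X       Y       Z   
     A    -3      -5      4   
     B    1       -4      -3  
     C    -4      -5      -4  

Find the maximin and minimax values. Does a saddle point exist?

Maximin = -4, Minimax = -4, Saddle: True

Work:
Row minimums: [-5, -4, -5] → maximin = -4
Column maximums: [1, -4, 4] → minimax = -4
Saddle point exists! Game value = -4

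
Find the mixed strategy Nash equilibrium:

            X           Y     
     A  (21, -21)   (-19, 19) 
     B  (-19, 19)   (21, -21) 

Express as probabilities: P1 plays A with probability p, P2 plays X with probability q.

p = 0.5, q = 0.5

Work:
Find probabilities that make opponent indifferent:
P2 chooses q to make P1 indifferent between A and B
P1 chooses p to make P2 indifferent between X and Y
Mixed NE: P1 plays (A: 0.5, B: 0.5), P2 plays (X: 0.5, Y: 0.5)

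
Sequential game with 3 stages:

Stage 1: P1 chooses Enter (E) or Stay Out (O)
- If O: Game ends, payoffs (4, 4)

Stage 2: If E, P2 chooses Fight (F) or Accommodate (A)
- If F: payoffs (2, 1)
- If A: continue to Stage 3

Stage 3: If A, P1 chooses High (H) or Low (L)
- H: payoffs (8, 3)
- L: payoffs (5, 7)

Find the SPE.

SPE: (E, A, H); Outcome (8, 3)

Work:
Stage 3: P1 chooses H (8 vs 5)
Stage 2: P2: F->1, A->3 (anticipating H). Choose A
Stage 1: P1: O->4, E->8 (anticipating A, H). Choose E
SPE path: E -> A -> H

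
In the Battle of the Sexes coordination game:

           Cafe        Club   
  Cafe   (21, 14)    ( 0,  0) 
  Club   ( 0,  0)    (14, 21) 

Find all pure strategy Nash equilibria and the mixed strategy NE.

Pure NE: (Cafe, Cafe) and (Club, Club); Mixed NE: p = 0.6, q = 0.4

Work:
Check pure NE:
(Cafe, Cafe): (21, 14) - no unilateral deviation beneficial
(Club, Club): (14, 21) - no unilateral deviation beneficial
Mixed NE: P1 plays Cafe with p = 0.6, P2 plays Cafe with q = 0.4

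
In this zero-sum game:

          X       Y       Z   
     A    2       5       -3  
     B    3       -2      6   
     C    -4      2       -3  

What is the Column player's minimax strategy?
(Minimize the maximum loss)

Column should play X, value = 3

Work:
Column player minimizes Row's maximum payoff:
Column X: max payoff to Row = 3
Column Y: max payoff to Row = 5
Column Z: max payoff to Row = 6
Minimum is 3, achieved by column X.
Minimax strategy: X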